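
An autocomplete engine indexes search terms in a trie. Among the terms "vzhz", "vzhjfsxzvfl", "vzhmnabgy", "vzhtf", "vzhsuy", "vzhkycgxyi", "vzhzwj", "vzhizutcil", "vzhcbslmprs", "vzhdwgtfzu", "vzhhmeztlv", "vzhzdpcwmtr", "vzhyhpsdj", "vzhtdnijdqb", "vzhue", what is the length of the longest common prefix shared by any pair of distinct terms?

4

The deepest shared node is where two words last agree before diverging.
"vzhtdnijdqb" and "vzhtf" agree on "vzht" (4 characters) before diverging; nothing deeper is shared.
Longest shared-prefix length: 4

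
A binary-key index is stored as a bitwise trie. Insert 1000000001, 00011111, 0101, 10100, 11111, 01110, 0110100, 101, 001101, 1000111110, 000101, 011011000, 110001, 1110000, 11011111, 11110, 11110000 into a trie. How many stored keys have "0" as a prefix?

Filter for entries beginning with "0":
Matches: "000101", "00011111", "001101", "0101", "0110100", "011011000", "01110"
Count: 7

7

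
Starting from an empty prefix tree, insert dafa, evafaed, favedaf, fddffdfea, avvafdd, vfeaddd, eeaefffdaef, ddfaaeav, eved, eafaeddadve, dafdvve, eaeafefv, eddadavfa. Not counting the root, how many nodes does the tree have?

For each word, the new-node count is its length minus the longest prefix already in the trie:
  "dafa" → 4 new (d, a, f, a)
  "evafaed" → 7 new (e, v, a, f, a, e, d)
  "favedaf" → 7 new (f, a, v, e, d, a, f)
  "fddffdfea" → prefix "f" already present; 8 new (d, d, f, f, d, f, e, a)
  "avvafdd" → 7 new (a, v, v, a, f, d, d)
  "vfeaddd" → 7 new (v, f, e, a, d, d, d)
  "eeaefffdaef" → prefix "e" already present; 10 new (e, a, e, f, f, f, d, a, e, f)
  "ddfaaeav" → prefix "d" already present; 7 new (d, f, a, a, e, a, v)
  "eved" → prefix "ev" already present; 2 new (e, d)
  "eafaeddadve" → prefix "e" already present; 10 new (a, f, a, e, d, d, a, d, v, e)
  "dafdvve" → prefix "daf" already present; 4 new (d, v, v, e)
  "eaeafefv" → prefix "ea" already present; 6 new (e, a, f, e, f, v)
  "eddadavfa" → prefix "e" already present; 8 new (d, d, a, d, a, v, f, a)
Total nodes = 4 + 7 + 7 + 8 + 7 + 7 + 10 + 7 + 2 + 10 + 4 + 6 + 8 = 87

87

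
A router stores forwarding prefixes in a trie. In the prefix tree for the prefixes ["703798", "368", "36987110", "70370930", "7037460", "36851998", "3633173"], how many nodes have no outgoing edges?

A leaf is a node with no children — equivalently, the end of a word that is not a proper prefix of any other stored word.
Those words: "3633173", "36851998", "36987110", "70370930", "7037460", "703798"
Leaf count: 6

6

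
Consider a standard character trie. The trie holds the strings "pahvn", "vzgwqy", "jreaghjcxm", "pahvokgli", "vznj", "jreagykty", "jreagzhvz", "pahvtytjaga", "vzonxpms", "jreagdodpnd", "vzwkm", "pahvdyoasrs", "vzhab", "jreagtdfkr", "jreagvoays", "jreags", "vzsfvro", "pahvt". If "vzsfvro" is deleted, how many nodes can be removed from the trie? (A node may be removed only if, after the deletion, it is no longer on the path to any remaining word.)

5

A node on "vzsfvro"'s path can go only if nothing else ends at it or branches off below it.
The suffix "sfvro" (5 nodes) is used only by "vzsfvro"; the node for "vz" still has the child "g", so pruning stops there.
Nodes removed: 5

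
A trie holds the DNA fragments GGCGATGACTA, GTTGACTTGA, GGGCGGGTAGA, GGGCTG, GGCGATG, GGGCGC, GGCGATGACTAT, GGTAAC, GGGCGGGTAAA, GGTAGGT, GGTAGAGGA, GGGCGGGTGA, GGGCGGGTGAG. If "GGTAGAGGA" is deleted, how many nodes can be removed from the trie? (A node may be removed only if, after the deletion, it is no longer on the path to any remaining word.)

A node on "GGTAGAGGA"'s path can go only if nothing else ends at it or branches off below it.
The suffix "AGGA" (4 nodes) is used only by "GGTAGAGGA"; the node for "GGTAG" still has the child "G", so pruning stops there.
Nodes removed: 4

4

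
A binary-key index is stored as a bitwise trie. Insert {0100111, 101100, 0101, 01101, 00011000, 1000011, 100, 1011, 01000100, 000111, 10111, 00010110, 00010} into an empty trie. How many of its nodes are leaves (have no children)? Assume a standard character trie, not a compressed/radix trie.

A leaf is a node with no children — equivalently, the end of a word that is not a proper prefix of any other stored word.
Those words: "00010110", "00011000", "000111", "01000100", "0100111", "0101", "01101", "1000011", "101100", "10111"
Leaf count: 10

10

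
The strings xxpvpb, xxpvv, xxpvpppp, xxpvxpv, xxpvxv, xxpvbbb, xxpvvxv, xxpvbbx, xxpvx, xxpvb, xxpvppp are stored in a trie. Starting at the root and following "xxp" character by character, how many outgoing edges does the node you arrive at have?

Follow the path "xxp" to its node, then look at its outgoing edges.
Characters that immediately follow "xxp" among the stored strings: {v}.
That node has 1 child edge.

1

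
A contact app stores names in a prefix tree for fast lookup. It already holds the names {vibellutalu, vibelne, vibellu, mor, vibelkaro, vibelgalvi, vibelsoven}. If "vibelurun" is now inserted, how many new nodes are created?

The longest prefix of "vibelurun" already in the trie is "vibel" (length 5).
So 9 − 5 = 4 new nodes.

4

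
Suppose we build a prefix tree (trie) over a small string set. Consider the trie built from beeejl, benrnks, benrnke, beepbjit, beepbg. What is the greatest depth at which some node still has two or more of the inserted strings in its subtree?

6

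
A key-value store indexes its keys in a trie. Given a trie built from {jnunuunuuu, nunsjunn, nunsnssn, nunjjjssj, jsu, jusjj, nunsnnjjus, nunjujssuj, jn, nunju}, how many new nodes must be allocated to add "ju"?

"ju" is already a full path in the trie; only an end-marker is added.
No new nodes are needed: 0.

0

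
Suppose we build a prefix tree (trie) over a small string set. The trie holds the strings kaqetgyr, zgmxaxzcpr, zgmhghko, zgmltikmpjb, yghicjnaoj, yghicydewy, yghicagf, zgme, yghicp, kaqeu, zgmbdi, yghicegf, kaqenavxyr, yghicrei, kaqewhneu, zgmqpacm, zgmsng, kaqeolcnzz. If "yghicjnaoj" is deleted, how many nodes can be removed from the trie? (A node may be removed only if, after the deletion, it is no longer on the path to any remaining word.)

5

After clearing the end-marker at "yghicjnaoj", prune upward until reaching a node still needed by another word.
The suffix "jnaoj" (5 nodes) is used only by "yghicjnaoj"; the node for "yghic" still has the child "y", so pruning stops there.
Nodes removed: 5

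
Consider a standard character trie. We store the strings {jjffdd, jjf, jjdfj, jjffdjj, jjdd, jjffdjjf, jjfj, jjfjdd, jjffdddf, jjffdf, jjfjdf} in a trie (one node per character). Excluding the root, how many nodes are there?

20

Trie structure (* marks end of a word):
(root)
└─ j
   └─ j
      ├─ d
      │  ├─ d *
      │  └─ f
      │     └─ j *
      └─ f *
         ├─ f
         │  └─ d
         │     ├─ d *
         │     │  └─ d
         │     │     └─ f *
         │     ├─ f *
         │     └─ j
         │        └─ j *
         │           └─ f *
         └─ j *
            └─ d
               ├─ d *
               └─ f *
Counting every labelled node above: 20.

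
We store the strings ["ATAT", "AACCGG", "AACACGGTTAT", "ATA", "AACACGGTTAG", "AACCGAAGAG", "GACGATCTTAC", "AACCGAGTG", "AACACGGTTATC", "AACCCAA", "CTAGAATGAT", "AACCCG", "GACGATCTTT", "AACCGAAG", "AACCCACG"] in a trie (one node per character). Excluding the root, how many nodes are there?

55

Trace insertions, counting only characters that open a new branch:
  "ATAT" → 4 new (A, T, A, T)
  "AACCGG" → prefix "A" already present; 5 new (A, C, C, G, G)
  "AACACGGTTAT" → prefix "AAC" already present; 8 new (A, C, G, G, T, T, A, T)
  "ATA" → prefix "ATA" already present; 0 new (none)
  "AACACGGTTAG" → prefix "AACACGGTTA" already present; 1 new (G)
  "AACCGAAGAG" → prefix "AACCG" already present; 5 new (A, A, G, A, G)
  "GACGATCTTAC" → 11 new (G, A, C, G, A, T, C, T, T, A, C)
  "AACCGAGTG" → prefix "AACCGA" already present; 3 new (G, T, G)
  "AACACGGTTATC" → prefix "AACACGGTTAT" already present; 1 new (C)
  "AACCCAA" → prefix "AACC" already present; 3 new (C, A, A)
  "CTAGAATGAT" → 10 new (C, T, A, G, A, A, T, G, A, T)
  "AACCCG" → prefix "AACCC" already present; 1 new (G)
  "GACGATCTTT" → prefix "GACGATCTT" already present; 1 new (T)
  "AACCGAAG" → prefix "AACCGAAG" already present; 0 new (none)
  "AACCCACG" → prefix "AACCCA" already present; 2 new (C, G)
Total nodes = 4 + 5 + 8 + 0 + 1 + 5 + 11 + 3 + 1 + 3 + 10 + 1 + 1 + 0 + 2 = 55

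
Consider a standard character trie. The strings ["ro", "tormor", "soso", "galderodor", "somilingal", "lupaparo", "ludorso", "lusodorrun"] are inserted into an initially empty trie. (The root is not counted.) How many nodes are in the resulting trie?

51

For each word, the new-node count is its length minus the longest prefix already in the trie:
  "ro" → 2 new (r, o)
  "tormor" → 6 new (t, o, r, m, o, r)
  "soso" → 4 new (s, o, s, o)
  "galderodor" → 10 new (g, a, l, d, e, r, o, d, o, r)
  "somilingal" → prefix "so" already present; 8 new (m, i, l, i, n, g, a, l)
  "lupaparo" → 8 new (l, u, p, a, p, a, r, o)
  "ludorso" → prefix "lu" already present; 5 new (d, o, r, s, o)
  "lusodorrun" → prefix "lu" already present; 8 new (s, o, d, o, r, r, u, n)
Total nodes = 2 + 6 + 4 + 10 + 8 + 8 + 5 + 8 = 51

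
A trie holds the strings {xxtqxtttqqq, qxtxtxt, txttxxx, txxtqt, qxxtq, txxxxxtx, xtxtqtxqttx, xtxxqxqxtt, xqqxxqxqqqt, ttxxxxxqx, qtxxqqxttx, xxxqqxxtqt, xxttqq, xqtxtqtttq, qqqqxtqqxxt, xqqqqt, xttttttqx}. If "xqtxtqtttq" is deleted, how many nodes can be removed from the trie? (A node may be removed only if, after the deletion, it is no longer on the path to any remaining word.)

8

Walk "xqtxtqtttq" from the leaf back toward the root, removing each node that no remaining word uses.
The suffix "txtqtttq" (8 nodes) is used only by "xqtxtqtttq"; the node for "xq" still has the child "q", so pruning stops there.
Nodes removed: 8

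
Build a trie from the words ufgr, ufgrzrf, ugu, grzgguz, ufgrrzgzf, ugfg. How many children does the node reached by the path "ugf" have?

Follow the path "ugf" to its node, then look at its outgoing edges.
Distinct next characters after "ugf": g.
That node has 1 child edge.

1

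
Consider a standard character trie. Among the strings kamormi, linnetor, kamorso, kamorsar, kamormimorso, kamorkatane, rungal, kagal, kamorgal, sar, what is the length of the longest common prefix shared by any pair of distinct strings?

7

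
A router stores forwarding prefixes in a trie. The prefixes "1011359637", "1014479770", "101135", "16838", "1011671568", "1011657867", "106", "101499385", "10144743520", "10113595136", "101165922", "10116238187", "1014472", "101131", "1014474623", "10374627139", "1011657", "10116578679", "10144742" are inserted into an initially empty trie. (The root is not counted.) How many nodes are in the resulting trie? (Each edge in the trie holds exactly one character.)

Trace insertions, counting only characters that open a new branch:
  "1011359637" → 10 new (1, 0, 1, 1, 3, 5, 9, 6, 3, 7)
  "1014479770" → prefix "101" already present; 7 new (4, 4, 7, 9, 7, 7, 0)
  "101135" → prefix "101135" already present; 0 new (none)
  "16838" → prefix "1" already present; 4 new (6, 8, 3, 8)
  "1011671568" → prefix "1011" already present; 6 new (6, 7, 1, 5, 6, 8)
  "1011657867" → prefix "10116" already present; 5 new (5, 7, 8, 6, 7)
  "106" → prefix "10" already present; 1 new (6)
  "101499385" → prefix "1014" already present; 5 new (9, 9, 3, 8, 5)
  "10144743520" → prefix "101447" already present; 5 new (4, 3, 5, 2, 0)
  "10113595136" → prefix "1011359" already present; 4 new (5, 1, 3, 6)
  "101165922" → prefix "101165" already present; 3 new (9, 2, 2)
  "10116238187" → prefix "10116" already present; 6 new (2, 3, 8, 1, 8, 7)
  "1014472" → prefix "101447" already present; 1 new (2)
  "101131" → prefix "10113" already present; 1 new (1)
  "1014474623" → prefix "1014474" already present; 3 new (6, 2, 3)
  "10374627139" → prefix "10" already present; 9 new (3, 7, 4, 6, 2, 7, 1, 3, 9)
  "1011657" → prefix "1011657" already present; 0 new (none)
  "10116578679" → prefix "1011657867" already present; 1 new (9)
  "10144742" → prefix "1014474" already present; 1 new (2)
Total nodes = 10 + 7 + 0 + 4 + 6 + 5 + 1 + 5 + 5 + 4 + 3 + 6 + 1 + 1 + 3 + 9 + 0 + 1 + 1 = 72

72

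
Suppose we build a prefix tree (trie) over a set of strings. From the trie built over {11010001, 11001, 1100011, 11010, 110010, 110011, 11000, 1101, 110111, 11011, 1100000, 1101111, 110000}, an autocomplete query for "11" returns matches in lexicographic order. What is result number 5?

11001

Words with prefix "11", in lexicographic order: "11000", "110000", "1100000", "1100011", "11001", "110010", "110011", "1101", "11010", "11010001", "11011", "110111", "1101111"
Position 5: 11001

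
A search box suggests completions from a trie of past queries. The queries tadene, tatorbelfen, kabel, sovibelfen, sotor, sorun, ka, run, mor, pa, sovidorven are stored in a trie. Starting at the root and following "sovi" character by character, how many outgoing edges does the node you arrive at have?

Walk "sovi" from the root, arriving at one node.
Characters that immediately follow "sovi" among the stored strings: {b, d}.
That node has 2 child edges.

2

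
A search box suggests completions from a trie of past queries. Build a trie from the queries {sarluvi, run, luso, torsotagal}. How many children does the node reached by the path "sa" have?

1

The children of the "sa" node are the distinct next characters among strings starting with "sa".
Distinct next characters after "sa": r.
That node has 1 child edge.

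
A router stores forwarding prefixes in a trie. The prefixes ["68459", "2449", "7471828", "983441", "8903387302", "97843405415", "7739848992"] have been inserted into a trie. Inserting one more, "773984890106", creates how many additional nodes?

The longest prefix of "773984890106" already in the trie is "77398489" (length 8).
Each of the 4 remaining characters creates one node.

4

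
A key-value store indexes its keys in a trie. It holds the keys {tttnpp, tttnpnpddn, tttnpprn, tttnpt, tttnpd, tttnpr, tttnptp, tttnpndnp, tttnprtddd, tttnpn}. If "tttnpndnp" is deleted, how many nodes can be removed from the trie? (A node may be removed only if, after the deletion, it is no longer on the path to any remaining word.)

A node on "tttnpndnp"'s path can go only if nothing else ends at it or branches off below it.
The suffix "dnp" (3 nodes) is used only by "tttnpndnp"; the node for "tttnpn" still has the child "p", so pruning stops there.
Nodes removed: 3

3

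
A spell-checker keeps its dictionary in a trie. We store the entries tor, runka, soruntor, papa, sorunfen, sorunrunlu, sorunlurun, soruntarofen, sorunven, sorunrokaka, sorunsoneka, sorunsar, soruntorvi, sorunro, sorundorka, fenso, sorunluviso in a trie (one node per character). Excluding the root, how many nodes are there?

Count nodes per top-level branch (shared prefixes stored once):
  'f'-branch (fenso): 5 nodes
  'p'-branch (papa): 4 nodes
  'r'-branch (runka): 5 nodes
  's'-branch (sorundorka, sorunfen, sorunlurun, sorunluviso, sorunro, sorunrokaka, sorunrunlu, sorunsar, sorunsoneka, soruntarofen, soruntor, soruntorvi, sorunven): 54 nodes
  't'-branch (tor): 3 nodes
Sum: 71

71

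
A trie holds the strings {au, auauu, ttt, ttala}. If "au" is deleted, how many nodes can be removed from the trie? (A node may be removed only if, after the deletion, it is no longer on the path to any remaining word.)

Walk "au" from the leaf back toward the root, removing each node that no remaining word uses.
Every node on "au" is still needed (e.g. by "auauu"), so nothing is freed.
Nodes removed: 0

0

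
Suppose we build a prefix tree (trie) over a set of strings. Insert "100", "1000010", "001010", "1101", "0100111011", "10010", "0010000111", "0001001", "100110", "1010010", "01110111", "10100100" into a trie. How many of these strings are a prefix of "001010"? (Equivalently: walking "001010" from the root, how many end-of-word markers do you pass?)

Walk "001010" from the root; an end-of-word marker is hit whenever a stored word is a prefix of "001010".
Prefixes of the query that are stored words: "001010"
Count: 1

1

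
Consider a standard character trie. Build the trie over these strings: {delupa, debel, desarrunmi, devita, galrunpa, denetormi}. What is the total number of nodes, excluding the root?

36

Trie structure (* marks end of a word):
(root)
├─ d
│  └─ e
│     ├─ b
│     │  └─ e
│     │     └─ l *
│     ├─ l
│     │  └─ u
│     │     └─ p
│     │        └─ a *
│     ├─ n
│     │  └─ e
│     │     └─ t
│     │        └─ o
│     │           └─ r
│     │              └─ m
│     │                 └─ i *
│     ├─ s
│     │  └─ a
│     │     └─ r
│     │        └─ r
│     │           └─ u
│     │              └─ n
│     │                 └─ m
│     │                    └─ i *
│     └─ v
│        └─ i
│           └─ t
│              └─ a *
└─ g
   └─ a
      └─ l
         └─ r
            └─ u
               └─ n
                  └─ p
                     └─ a *
Counting every labelled node above: 36.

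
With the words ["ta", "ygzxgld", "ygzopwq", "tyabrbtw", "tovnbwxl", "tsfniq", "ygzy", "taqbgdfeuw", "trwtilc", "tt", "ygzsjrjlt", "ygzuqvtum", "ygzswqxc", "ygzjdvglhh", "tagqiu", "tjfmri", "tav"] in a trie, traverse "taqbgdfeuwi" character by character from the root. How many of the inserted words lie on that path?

2

Check each prefix of "taqbgdfeuwi" against the stored set — each match is an end-marker on the path.
Prefixes of the query that are stored words: "ta", "taqbgdfeuw"
Count: 2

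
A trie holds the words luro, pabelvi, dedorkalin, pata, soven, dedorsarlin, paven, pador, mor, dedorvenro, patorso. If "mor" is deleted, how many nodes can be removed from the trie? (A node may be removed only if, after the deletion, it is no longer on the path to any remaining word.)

Walk "mor" from the leaf back toward the root, removing each node that no remaining word uses.
No other word shares any prefix with "mor", so all 3 of its nodes go.
Nodes removed: 3

3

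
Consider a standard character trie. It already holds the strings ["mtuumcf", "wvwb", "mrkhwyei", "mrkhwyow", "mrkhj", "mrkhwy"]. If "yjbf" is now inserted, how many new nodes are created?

4

No existing word starts with "y", so every character of "yjbf" needs a new node.
4 − 0 = 4 new nodes.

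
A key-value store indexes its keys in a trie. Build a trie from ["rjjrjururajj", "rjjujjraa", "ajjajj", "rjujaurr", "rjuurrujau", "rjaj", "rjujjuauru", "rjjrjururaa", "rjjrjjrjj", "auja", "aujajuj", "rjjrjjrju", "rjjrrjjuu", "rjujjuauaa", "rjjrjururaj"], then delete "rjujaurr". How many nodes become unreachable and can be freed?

A node on "rjujaurr"'s path can go only if nothing else ends at it or branches off below it.
The suffix "aurr" (4 nodes) is used only by "rjujaurr"; the node for "rjuj" still has the child "j", so pruning stops there.
Nodes removed: 4

4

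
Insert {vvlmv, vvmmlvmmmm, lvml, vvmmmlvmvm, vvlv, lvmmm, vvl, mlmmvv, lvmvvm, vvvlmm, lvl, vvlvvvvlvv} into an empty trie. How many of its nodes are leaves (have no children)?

10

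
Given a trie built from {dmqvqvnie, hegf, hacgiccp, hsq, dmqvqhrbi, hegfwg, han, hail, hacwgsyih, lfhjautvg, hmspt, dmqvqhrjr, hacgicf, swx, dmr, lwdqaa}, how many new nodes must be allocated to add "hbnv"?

3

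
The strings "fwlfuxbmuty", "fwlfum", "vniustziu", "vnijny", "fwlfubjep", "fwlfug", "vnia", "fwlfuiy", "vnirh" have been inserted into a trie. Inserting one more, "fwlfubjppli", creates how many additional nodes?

The longest prefix of "fwlfubjppli" already in the trie is "fwlfubj" (length 7).
New nodes needed: |"fwlfubjppli"| − 7 = 11 − 7 = 4.

4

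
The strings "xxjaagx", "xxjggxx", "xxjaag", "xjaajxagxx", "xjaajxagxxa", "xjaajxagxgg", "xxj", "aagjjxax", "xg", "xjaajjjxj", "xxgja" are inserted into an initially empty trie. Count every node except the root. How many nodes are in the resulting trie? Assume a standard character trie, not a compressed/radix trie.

Count nodes per top-level branch (shared prefixes stored once):
  'a'-branch (aagjjxax): 8 nodes
  'x'-branch (xg, xjaajjjxj, xjaajxagxgg, xjaajxagxx, xjaajxagxxa, xxgja, xxj, xxjaag, xxjaagx, xxjggxx): 31 nodes
Sum: 39

39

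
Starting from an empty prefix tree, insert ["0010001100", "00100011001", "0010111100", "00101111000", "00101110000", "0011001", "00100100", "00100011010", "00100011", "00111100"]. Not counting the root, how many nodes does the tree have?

35

Count nodes per top-level branch (shared prefixes stored once):
  '0'-branch (00100011, 0010001100, 00100011001, 00100011010, 00100100, 00101110000, 0010111100, 00101111000, 0011001, 00111100): 35 nodes
Sum: 35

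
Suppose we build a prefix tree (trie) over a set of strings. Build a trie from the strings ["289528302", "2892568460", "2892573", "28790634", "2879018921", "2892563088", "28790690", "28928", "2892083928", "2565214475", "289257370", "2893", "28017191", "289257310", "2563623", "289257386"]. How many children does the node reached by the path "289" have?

The children of the "289" node are the distinct next characters among strings starting with "289".
Characters that immediately follow "289" among the stored strings: {2, 3, 5}.
That node has 3 child edges.

3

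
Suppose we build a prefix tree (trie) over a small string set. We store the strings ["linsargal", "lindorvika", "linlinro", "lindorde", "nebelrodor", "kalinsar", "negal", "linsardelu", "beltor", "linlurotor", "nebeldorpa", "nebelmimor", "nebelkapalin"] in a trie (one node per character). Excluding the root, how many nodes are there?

For each word, the new-node count is its length minus the longest prefix already in the trie:
  "linsargal" → 9 new (l, i, n, s, a, r, g, a, l)
  "lindorvika" → prefix "lin" already present; 7 new (d, o, r, v, i, k, a)
  "linlinro" → prefix "lin" already present; 5 new (l, i, n, r, o)
  "lindorde" → prefix "lindor" already present; 2 new (d, e)
  "nebelrodor" → 10 new (n, e, b, e, l, r, o, d, o, r)
  "kalinsar" → 8 new (k, a, l, i, n, s, a, r)
  "negal" → prefix "ne" already present; 3 new (g, a, l)
  "linsardelu" → prefix "linsar" already present; 4 new (d, e, l, u)
  "beltor" → 6 new (b, e, l, t, o, r)
  "linlurotor" → prefix "linl" already present; 6 new (u, r, o, t, o, r)
  "nebeldorpa" → prefix "nebel" already present; 5 new (d, o, r, p, a)
  "nebelmimor" → prefix "nebel" already present; 5 new (m, i, m, o, r)
  "nebelkapalin" → prefix "nebel" already present; 7 new (k, a, p, a, l, i, n)
Total nodes = 9 + 7 + 5 + 2 + 10 + 8 + 3 + 4 + 6 + 6 + 5 + 5 + 7 = 77

77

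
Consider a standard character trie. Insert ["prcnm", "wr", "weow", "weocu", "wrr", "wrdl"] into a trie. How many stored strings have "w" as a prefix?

5

Walk to "w"; the words in its subtree are exactly those with that prefix.
Words under "w": weocu, weow, wr, wrdl, wrr
Count: 5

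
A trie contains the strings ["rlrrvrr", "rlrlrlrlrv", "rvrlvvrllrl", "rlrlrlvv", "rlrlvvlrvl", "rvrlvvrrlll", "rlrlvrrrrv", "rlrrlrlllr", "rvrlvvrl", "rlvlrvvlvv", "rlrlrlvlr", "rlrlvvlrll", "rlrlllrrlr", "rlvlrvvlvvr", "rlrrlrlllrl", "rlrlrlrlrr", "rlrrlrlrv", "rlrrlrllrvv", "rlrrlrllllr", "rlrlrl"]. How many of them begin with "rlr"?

15

Filter for entries beginning with "rlr":
Matches: "rlrlllrrlr", "rlrlrl", "rlrlrlrlrr", "rlrlrlrlrv", "rlrlrlvlr", "rlrlrlvv", "rlrlvrrrrv", "rlrlvvlrll", "rlrlvvlrvl", "rlrrlrllllr", "rlrrlrlllr", "rlrrlrlllrl", "rlrrlrllrvv", "rlrrlrlrv", "rlrrvrr"
Count: 15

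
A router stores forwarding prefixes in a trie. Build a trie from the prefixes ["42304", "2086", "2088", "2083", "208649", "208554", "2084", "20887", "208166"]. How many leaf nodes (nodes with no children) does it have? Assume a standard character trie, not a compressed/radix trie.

A leaf is a node with no children — equivalently, the end of a word that is not a proper prefix of any other stored word.
Those words: "208166", "2083", "2084", "208554", "208649", "20887", "42304"
Leaf count: 7

7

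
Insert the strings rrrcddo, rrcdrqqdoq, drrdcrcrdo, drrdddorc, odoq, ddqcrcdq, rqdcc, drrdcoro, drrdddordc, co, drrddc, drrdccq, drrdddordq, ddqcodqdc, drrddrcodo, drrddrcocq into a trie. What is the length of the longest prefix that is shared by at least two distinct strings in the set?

The deepest shared node is where two words last agree before diverging.
"drrdddordc" and "drrdddordq" agree on "drrdddord" (9 characters) before diverging; nothing deeper is shared.
Longest shared-prefix length: 9

9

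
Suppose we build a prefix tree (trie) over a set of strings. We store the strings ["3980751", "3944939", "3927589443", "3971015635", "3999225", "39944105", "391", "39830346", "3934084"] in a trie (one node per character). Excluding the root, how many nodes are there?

For each word, the new-node count is its length minus the longest prefix already in the trie:
  "3980751" → 7 new (3, 9, 8, 0, 7, 5, 1)
  "3944939" → prefix "39" already present; 5 new (4, 4, 9, 3, 9)
  "3927589443" → prefix "39" already present; 8 new (2, 7, 5, 8, 9, 4, 4, 3)
  "3971015635" → prefix "39" already present; 8 new (7, 1, 0, 1, 5, 6, 3, 5)
  "3999225" → prefix "39" already present; 5 new (9, 9, 2, 2, 5)
  "39944105" → prefix "399" already present; 5 new (4, 4, 1, 0, 5)
  "391" → prefix "39" already present; 1 new (1)
  "39830346" → prefix "398" already present; 5 new (3, 0, 3, 4, 6)
  "3934084" → prefix "39" already present; 5 new (3, 4, 0, 8, 4)
Total nodes = 7 + 5 + 8 + 8 + 5 + 5 + 1 + 5 + 5 = 49

49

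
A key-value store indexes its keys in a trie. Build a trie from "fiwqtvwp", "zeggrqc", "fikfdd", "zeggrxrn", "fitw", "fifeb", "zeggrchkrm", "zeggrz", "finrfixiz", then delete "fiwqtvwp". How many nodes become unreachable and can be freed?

6

A node on "fiwqtvwp"'s path can go only if nothing else ends at it or branches off below it.
The suffix "wqtvwp" (6 nodes) is used only by "fiwqtvwp"; the node for "fi" still has the child "k", so pruning stops there.
Nodes removed: 6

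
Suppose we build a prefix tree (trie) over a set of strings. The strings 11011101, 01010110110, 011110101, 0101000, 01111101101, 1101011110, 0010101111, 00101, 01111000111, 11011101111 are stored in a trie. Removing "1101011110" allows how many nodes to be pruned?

Walk "1101011110" from the leaf back toward the root, removing each node that no remaining word uses.
The suffix "011110" (6 nodes) is used only by "1101011110"; the node for "1101" still has the child "1", so pruning stops there.
Nodes removed: 6

6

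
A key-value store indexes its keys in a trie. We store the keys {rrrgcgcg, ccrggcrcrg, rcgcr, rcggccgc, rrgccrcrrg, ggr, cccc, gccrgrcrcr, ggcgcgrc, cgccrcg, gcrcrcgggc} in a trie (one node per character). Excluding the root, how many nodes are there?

Count nodes per top-level branch (shared prefixes stored once):
  'c'-branch (cccc, ccrggcrcrg, cgccrcg): 18 nodes
  'g'-branch (gccrgrcrcr, gcrcrcgggc, ggcgcgrc, ggr): 26 nodes
  'r'-branch (rcgcr, rcggccgc, rrgccrcrrg, rrrgcgcg): 25 nodes
Sum: 69

69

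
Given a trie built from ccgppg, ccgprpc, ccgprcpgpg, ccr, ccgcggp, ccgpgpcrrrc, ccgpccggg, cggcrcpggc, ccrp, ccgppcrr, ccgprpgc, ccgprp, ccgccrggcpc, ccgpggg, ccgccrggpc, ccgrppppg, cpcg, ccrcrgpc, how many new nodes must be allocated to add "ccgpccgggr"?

1

"ccgpccggg" is already a path in the trie; the remaining "r" must be added.
So 10 − 9 = 1 new nodes.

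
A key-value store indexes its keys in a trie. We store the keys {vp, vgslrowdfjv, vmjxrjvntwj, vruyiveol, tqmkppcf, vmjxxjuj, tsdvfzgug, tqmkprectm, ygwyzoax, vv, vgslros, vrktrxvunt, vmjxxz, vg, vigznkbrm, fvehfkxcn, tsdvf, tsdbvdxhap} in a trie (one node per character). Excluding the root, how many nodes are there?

Trace insertions, counting only characters that open a new branch:
  "vp" → 2 new (v, p)
  "vgslrowdfjv" → prefix "v" already present; 10 new (g, s, l, r, o, w, d, f, j, v)
  "vmjxrjvntwj" → prefix "v" already present; 10 new (m, j, x, r, j, v, n, t, w, j)
  "vruyiveol" → prefix "v" already present; 8 new (r, u, y, i, v, e, o, l)
  "tqmkppcf" → 8 new (t, q, m, k, p, p, c, f)
  "vmjxxjuj" → prefix "vmjx" already present; 4 new (x, j, u, j)
  "tsdvfzgug" → prefix "t" already present; 8 new (s, d, v, f, z, g, u, g)
  "tqmkprectm" → prefix "tqmkp" already present; 5 new (r, e, c, t, m)
  "ygwyzoax" → 8 new (y, g, w, y, z, o, a, x)
  "vv" → prefix "v" already present; 1 new (v)
  "vgslros" → prefix "vgslro" already present; 1 new (s)
  "vrktrxvunt" → prefix "vr" already present; 8 new (k, t, r, x, v, u, n, t)
  "vmjxxz" → prefix "vmjxx" already present; 1 new (z)
  "vg" → prefix "vg" already present; 0 new (none)
  "vigznkbrm" → prefix "v" already present; 8 new (i, g, z, n, k, b, r, m)
  "fvehfkxcn" → 9 new (f, v, e, h, f, k, x, c, n)
  "tsdvf" → prefix "tsdvf" already present; 0 new (none)
  "tsdbvdxhap" → prefix "tsd" already present; 7 new (b, v, d, x, h, a, p)
Total nodes = 2 + 10 + 10 + 8 + 8 + 4 + 8 + 5 + 8 + 1 + 1 + 8 + 1 + 0 + 8 + 9 + 0 + 7 = 98

98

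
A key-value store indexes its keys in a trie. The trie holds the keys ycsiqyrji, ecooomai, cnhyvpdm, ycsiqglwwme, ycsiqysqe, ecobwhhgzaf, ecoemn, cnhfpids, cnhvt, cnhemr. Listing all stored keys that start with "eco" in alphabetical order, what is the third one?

DFS of the "eco" subtree visits, in order: "ecobwhhgzaf", "ecoemn", "ecooomai"
The 3rd is ecooomai.

ecooomai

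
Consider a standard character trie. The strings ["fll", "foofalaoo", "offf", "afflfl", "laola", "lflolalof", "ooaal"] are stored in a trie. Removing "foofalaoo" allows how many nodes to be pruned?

8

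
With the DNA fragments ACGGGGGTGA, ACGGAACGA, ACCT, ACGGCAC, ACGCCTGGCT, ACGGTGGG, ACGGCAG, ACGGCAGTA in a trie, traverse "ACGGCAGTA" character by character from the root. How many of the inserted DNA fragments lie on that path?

2

Check each prefix of "ACGGCAGTA" against the stored set — each match is an end-marker on the path.
Prefixes of the query that are stored words: "ACGGCAG", "ACGGCAGTA"
Count: 2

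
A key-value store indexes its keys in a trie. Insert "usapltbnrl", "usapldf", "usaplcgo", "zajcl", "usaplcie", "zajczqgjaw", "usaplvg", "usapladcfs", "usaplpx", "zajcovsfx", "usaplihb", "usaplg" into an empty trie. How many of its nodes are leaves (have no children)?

A leaf is a node with no children — equivalently, the end of a word that is not a proper prefix of any other stored word.
Those words: "usapladcfs", "usaplcgo", "usaplcie", "usapldf", "usaplg", "usaplihb", "usaplpx", "usapltbnrl", "usaplvg", "zajcl", "zajcovsfx", "zajczqgjaw"
Leaf count: 12

12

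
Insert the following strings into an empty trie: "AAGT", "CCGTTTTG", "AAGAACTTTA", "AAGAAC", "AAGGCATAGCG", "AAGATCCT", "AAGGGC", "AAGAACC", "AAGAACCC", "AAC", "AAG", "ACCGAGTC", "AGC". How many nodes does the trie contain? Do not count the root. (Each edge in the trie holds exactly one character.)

Trace insertions, counting only characters that open a new branch:
  "AAGT" → 4 new (A, A, G, T)
  "CCGTTTTG" → 8 new (C, C, G, T, T, T, T, G)
  "AAGAACTTTA" → prefix "AAG" already present; 7 new (A, A, C, T, T, T, A)
  "AAGAAC" → prefix "AAGAAC" already present; 0 new (none)
  "AAGGCATAGCG" → prefix "AAG" already present; 8 new (G, C, A, T, A, G, C, G)
  "AAGATCCT" → prefix "AAGA" already present; 4 new (T, C, C, T)
  "AAGGGC" → prefix "AAGG" already present; 2 new (G, C)
  "AAGAACC" → prefix "AAGAAC" already present; 1 new (C)
  "AAGAACCC" → prefix "AAGAACC" already present; 1 new (C)
  "AAC" → prefix "AA" already present; 1 new (C)
  "AAG" → prefix "AAG" already present; 0 new (none)
  "ACCGAGTC" → prefix "A" already present; 7 new (C, C, G, A, G, T, C)
  "AGC" → prefix "A" already present; 2 new (G, C)
Total nodes = 4 + 8 + 7 + 0 + 8 + 4 + 2 + 1 + 1 + 1 + 0 + 7 + 2 = 45

45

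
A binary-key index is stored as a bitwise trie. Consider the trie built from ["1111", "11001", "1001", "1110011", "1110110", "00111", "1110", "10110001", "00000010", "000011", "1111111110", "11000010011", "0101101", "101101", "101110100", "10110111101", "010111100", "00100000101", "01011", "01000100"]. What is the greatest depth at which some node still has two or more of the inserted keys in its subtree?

6

The deepest shared node is where two words last agree before diverging.
"101101" and "10110111101" agree on "101101" (6 characters) before diverging; nothing deeper is shared.
Longest shared-prefix length: 6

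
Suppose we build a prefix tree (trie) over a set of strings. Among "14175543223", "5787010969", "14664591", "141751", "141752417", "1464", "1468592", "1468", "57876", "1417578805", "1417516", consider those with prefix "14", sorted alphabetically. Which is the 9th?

1468592

Filter for "14…" and sort: "141751", "1417516", "141752417", "14175543223", "1417578805", "1464", "14664591", "1468", "1468592"
Position 9: 1468592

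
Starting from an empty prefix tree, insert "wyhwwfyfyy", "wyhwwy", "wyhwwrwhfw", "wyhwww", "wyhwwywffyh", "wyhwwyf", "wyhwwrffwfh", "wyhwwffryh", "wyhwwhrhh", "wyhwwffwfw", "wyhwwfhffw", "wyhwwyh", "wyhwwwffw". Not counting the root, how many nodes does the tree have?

47

Insert word by word; a character creates a node only if that edge doesn't already exist:
  "wyhwwfyfyy" → 10 new (w, y, h, w, w, f, y, f, y, y)
  "wyhwwy" → prefix "wyhww" already present; 1 new (y)
  "wyhwwrwhfw" → prefix "wyhww" already present; 5 new (r, w, h, f, w)
  "wyhwww" → prefix "wyhww" already present; 1 new (w)
  "wyhwwywffyh" → prefix "wyhwwy" already present; 5 new (w, f, f, y, h)
  "wyhwwyf" → prefix "wyhwwy" already present; 1 new (f)
  "wyhwwrffwfh" → prefix "wyhwwr" already present; 5 new (f, f, w, f, h)
  "wyhwwffryh" → prefix "wyhwwf" already present; 4 new (f, r, y, h)
  "wyhwwhrhh" → prefix "wyhww" already present; 4 new (h, r, h, h)
  "wyhwwffwfw" → prefix "wyhwwff" already present; 3 new (w, f, w)
  "wyhwwfhffw" → prefix "wyhwwf" already present; 4 new (h, f, f, w)
  "wyhwwyh" → prefix "wyhwwy" already present; 1 new (h)
  "wyhwwwffw" → prefix "wyhwww" already present; 3 new (f, f, w)
Total nodes = 10 + 1 + 5 + 1 + 5 + 1 + 5 + 4 + 4 + 3 + 4 + 1 + 3 = 47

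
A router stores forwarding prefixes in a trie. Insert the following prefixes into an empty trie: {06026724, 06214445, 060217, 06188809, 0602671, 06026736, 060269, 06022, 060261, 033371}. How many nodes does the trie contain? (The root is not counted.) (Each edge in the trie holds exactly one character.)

33

Count nodes per top-level branch (shared prefixes stored once):
  '0'-branch (033371, 060217, 06022, 060261, 0602671, 06026724, 06026736, 060269, 06188809, 06214445): 33 nodes
Sum: 33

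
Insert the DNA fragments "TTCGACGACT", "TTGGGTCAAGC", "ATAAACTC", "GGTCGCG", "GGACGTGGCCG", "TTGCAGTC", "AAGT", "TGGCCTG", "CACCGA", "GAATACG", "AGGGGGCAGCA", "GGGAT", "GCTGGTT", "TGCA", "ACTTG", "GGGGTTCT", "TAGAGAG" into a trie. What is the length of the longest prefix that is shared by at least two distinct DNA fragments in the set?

3

Look for the deepest trie node that still has at least two words in its subtree.
e.g. "GGGAT" and "GGGGTTCT" share the prefix "GGG" of length 3; no pair shares a longer one.
Longest shared-prefix length: 3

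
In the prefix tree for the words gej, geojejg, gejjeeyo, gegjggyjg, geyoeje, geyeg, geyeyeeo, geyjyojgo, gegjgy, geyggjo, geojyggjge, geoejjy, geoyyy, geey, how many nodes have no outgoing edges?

13

A leaf is a node with no children — equivalently, the end of a word that is not a proper prefix of any other stored word.
Those words: "geey", "gegjggyjg", "gegjgy", "gejjeeyo", "geoejjy", "geojejg", "geojyggjge", "geoyyy", "geyeg", "geyeyeeo", "geyggjo", "geyjyojgo", "geyoeje"
Leaf count: 13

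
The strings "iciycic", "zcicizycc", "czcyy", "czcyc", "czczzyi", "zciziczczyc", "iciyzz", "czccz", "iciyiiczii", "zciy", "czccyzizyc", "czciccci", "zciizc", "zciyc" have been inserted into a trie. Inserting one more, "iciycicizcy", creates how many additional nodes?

4

Walking "iciycicizcy" from the root, the first 7 characters ("iciycic") follow existing edges; "i" is the first miss.
Each of the 4 remaining characters creates one node.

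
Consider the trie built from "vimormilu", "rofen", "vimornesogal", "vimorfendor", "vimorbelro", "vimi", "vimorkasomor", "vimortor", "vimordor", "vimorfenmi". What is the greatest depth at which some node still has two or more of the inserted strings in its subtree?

Look for the deepest trie node that still has at least two words in its subtree.
e.g. "vimorfendor" and "vimorfenmi" share the prefix "vimorfen" of length 8; no pair shares a longer one.
Longest shared-prefix length: 8

8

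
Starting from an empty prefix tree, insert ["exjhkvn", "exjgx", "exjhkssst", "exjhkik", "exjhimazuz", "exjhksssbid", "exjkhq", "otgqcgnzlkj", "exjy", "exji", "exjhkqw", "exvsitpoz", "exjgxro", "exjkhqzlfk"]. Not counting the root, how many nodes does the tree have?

55

For each word, the new-node count is its length minus the longest prefix already in the trie:
  "exjhkvn" → 7 new (e, x, j, h, k, v, n)
  "exjgx" → prefix "exj" already present; 2 new (g, x)
  "exjhkssst" → prefix "exjhk" already present; 4 new (s, s, s, t)
  "exjhkik" → prefix "exjhk" already present; 2 new (i, k)
  "exjhimazuz" → prefix "exjh" already present; 6 new (i, m, a, z, u, z)
  "exjhksssbid" → prefix "exjhksss" already present; 3 new (b, i, d)
  "exjkhq" → prefix "exj" already present; 3 new (k, h, q)
  "otgqcgnzlkj" → 11 new (o, t, g, q, c, g, n, z, l, k, j)
  "exjy" → prefix "exj" already present; 1 new (y)
  "exji" → prefix "exj" already present; 1 new (i)
  "exjhkqw" → prefix "exjhk" already present; 2 new (q, w)
  "exvsitpoz" → prefix "ex" already present; 7 new (v, s, i, t, p, o, z)
  "exjgxro" → prefix "exjgx" already present; 2 new (r, o)
  "exjkhqzlfk" → prefix "exjkhq" already present; 4 new (z, l, f, k)
Total nodes = 7 + 2 + 4 + 2 + 6 + 3 + 3 + 11 + 1 + 1 + 2 + 7 + 2 + 4 = 55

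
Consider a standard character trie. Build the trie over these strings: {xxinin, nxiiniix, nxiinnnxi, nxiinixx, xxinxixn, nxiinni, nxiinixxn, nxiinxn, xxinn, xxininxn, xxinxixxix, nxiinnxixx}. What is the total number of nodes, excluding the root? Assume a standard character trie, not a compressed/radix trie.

38

Trie structure (* marks end of a word):
(root)
├─ n
│  └─ x
│     └─ i
│        └─ i
│           └─ n
│              ├─ i
│              │  ├─ i
│              │  │  └─ x *
│              │  └─ x
│              │     └─ x *
│              │        └─ n *
│              ├─ n
│              │  ├─ i *
│              │  ├─ n
│              │  │  └─ x
│              │  │     └─ i *
│              │  └─ x
│              │     └─ i
│              │        └─ x
│              │           └─ x *
│              └─ x
│                 └─ n *
└─ x
   └─ x
      └─ i
         └─ n
            ├─ i
            │  └─ n *
            │     └─ x
            │        └─ n *
            ├─ n *
            └─ x
               └─ i
                  └─ x
                     ├─ n *
                     └─ x
                        └─ i
                           └─ x *
Counting every labelled node above: 38.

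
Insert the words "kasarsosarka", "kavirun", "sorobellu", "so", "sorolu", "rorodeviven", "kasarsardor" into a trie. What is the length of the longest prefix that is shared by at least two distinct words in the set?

Look for the deepest trie node that still has at least two words in its subtree.
e.g. "kasarsardor" and "kasarsosarka" share the prefix "kasars" of length 6; no pair shares a longer one.
Longest shared-prefix length: 6

6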